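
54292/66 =822 + 20/33 =822.61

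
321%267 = 54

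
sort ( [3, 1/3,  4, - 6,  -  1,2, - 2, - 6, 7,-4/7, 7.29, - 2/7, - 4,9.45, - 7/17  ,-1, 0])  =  [ - 6, - 6,-4, - 2, - 1, - 1, - 4/7,-7/17, - 2/7,  0, 1/3 , 2, 3,  4 , 7,7.29, 9.45]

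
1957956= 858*2282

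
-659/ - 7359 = 659/7359 = 0.09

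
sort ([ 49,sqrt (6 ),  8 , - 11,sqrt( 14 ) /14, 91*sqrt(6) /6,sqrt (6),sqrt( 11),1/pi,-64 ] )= [ - 64,  -  11,sqrt( 14)/14,  1/pi,sqrt(6),sqrt( 6 ),sqrt( 11),8,91*sqrt( 6)/6, 49 ] 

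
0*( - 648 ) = 0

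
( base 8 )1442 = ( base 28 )10I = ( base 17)2d3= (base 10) 802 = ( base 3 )1002201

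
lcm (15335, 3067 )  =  15335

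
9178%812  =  246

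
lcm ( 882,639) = 62622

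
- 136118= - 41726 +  - 94392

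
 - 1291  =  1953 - 3244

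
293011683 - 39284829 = 253726854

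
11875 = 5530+6345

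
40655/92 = 441+83/92 = 441.90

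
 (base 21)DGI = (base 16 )17c7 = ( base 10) 6087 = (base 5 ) 143322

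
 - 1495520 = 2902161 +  - 4397681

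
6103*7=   42721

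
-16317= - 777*21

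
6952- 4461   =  2491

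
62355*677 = 42214335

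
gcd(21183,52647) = 69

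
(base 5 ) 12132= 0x395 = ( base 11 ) 764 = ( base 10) 917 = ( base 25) 1BH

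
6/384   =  1/64  =  0.02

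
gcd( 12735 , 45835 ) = 5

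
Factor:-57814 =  - 2^1*137^1 * 211^1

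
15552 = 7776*2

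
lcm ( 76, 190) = 380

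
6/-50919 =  -2/16973 = - 0.00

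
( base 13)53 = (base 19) 3B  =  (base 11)62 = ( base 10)68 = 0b1000100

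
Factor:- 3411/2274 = - 3/2 = -2^( - 1)*3^1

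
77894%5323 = 3372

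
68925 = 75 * 919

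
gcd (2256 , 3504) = 48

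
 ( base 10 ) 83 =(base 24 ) 3B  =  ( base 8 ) 123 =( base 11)76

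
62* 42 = 2604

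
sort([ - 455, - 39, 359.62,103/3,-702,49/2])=[ - 702, -455, - 39,49/2,103/3,359.62]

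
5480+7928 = 13408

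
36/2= 18  =  18.00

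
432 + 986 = 1418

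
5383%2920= 2463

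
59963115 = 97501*615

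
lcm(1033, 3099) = 3099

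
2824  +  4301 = 7125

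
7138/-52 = - 3569/26 = - 137.27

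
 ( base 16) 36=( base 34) 1K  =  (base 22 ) 2a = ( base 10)54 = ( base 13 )42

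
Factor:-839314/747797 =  - 2^1*7^1 * 359^( - 1)*2083^(-1 )*59951^1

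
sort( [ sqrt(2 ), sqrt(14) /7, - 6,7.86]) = [ - 6,  sqrt(14 ) /7, sqrt(2),  7.86]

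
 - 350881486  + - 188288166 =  - 539169652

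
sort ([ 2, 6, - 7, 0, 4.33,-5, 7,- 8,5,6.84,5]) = [ - 8, - 7, - 5,  0,2, 4.33, 5,5 , 6, 6.84, 7 ]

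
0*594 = 0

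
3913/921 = 4 + 229/921  =  4.25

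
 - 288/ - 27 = 10 + 2/3 =10.67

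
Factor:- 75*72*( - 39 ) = 2^3 * 3^4 *5^2*13^1 = 210600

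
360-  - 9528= 9888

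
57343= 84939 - 27596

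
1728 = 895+833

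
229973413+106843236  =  336816649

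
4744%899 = 249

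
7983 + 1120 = 9103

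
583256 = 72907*8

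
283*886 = 250738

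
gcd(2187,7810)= 1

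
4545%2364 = 2181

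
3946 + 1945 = 5891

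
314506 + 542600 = 857106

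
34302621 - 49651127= - 15348506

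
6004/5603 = 1+ 401/5603  =  1.07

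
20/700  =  1/35 = 0.03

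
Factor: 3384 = 2^3 * 3^2*47^1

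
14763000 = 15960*925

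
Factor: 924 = 2^2*3^1 *7^1*11^1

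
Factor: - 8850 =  - 2^1 * 3^1*5^2*59^1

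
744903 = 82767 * 9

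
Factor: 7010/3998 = 3505/1999 =5^1*701^1*1999^( - 1)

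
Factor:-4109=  - 7^1*587^1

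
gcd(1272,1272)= 1272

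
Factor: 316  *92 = 29072 = 2^4*23^1*79^1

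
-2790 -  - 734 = -2056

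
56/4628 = 14/1157 = 0.01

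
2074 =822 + 1252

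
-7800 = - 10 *780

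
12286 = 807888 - 795602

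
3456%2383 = 1073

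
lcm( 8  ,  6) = 24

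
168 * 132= 22176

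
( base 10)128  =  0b10000000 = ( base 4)2000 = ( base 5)1003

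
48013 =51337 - 3324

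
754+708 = 1462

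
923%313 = 297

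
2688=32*84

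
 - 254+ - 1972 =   -  2226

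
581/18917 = 581/18917  =  0.03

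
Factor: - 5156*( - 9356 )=2^4*1289^1*2339^1=48239536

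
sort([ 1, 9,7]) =[ 1,7,9]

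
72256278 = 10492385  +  61763893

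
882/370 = 441/185 = 2.38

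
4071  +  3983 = 8054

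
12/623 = 12/623 = 0.02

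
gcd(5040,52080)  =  1680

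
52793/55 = 959 + 48/55 = 959.87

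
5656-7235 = - 1579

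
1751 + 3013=4764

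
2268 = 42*54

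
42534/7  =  6076 + 2/7 = 6076.29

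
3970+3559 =7529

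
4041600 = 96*42100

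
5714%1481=1271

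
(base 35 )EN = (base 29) HK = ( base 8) 1001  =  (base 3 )201000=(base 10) 513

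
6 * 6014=36084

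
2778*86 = 238908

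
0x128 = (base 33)8w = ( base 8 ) 450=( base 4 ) 10220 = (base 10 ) 296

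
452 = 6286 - 5834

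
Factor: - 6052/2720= - 89/40 = - 2^( - 3)*5^ ( - 1 )*89^1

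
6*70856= 425136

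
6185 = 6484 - 299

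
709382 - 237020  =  472362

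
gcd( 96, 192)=96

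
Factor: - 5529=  - 3^1*19^1*97^1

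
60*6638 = 398280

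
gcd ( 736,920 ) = 184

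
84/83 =1+ 1/83 = 1.01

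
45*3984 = 179280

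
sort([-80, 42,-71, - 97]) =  [ - 97, - 80,- 71,42]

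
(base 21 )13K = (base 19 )18b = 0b1000001100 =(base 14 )296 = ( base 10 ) 524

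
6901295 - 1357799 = 5543496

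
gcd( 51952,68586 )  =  2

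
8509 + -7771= 738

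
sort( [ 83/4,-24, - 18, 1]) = [-24,  -  18,1,83/4 ] 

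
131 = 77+54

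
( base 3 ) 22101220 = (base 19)gi8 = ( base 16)17ee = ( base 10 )6126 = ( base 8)13756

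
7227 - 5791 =1436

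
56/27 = 2  +  2/27= 2.07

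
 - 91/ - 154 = 13/22= 0.59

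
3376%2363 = 1013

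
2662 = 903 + 1759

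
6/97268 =3/48634 = 0.00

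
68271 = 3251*21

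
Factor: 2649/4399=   3^1*53^( - 1 ) * 83^(- 1 )*883^1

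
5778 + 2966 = 8744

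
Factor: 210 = 2^1*3^1*5^1 *7^1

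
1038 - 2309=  - 1271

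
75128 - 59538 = 15590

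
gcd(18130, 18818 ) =2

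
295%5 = 0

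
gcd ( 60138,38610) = 234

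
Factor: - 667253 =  - 23^1*67^1 * 433^1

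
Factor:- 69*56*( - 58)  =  2^4*3^1*7^1 * 23^1*29^1 = 224112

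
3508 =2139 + 1369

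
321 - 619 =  - 298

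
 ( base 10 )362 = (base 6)1402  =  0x16a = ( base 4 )11222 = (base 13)21b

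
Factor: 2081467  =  2081467^1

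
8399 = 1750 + 6649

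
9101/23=9101/23=395.70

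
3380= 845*4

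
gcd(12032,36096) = 12032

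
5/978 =5/978 = 0.01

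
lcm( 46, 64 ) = 1472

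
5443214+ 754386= 6197600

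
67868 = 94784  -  26916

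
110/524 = 55/262=0.21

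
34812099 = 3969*8771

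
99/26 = 3  +  21/26   =  3.81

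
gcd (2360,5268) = 4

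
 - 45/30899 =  - 45/30899 = - 0.00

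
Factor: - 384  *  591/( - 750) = 2^6*3^1*5^( - 3 )*197^1= 37824/125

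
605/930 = 121/186 = 0.65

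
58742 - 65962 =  - 7220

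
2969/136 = 2969/136 = 21.83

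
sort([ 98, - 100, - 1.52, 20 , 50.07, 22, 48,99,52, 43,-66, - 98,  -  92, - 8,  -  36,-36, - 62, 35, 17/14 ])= [ - 100 ,-98, - 92, - 66, - 62, - 36,-36, - 8, - 1.52 , 17/14 , 20,22, 35, 43,48, 50.07,  52, 98, 99 ] 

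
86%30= 26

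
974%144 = 110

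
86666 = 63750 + 22916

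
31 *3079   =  95449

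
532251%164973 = 37332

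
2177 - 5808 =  - 3631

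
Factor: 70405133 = 70405133^1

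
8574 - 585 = 7989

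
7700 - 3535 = 4165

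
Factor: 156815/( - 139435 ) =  - 397/353 = -  353^( - 1 )*397^1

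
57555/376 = 57555/376=153.07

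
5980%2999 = 2981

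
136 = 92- - 44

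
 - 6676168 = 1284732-7960900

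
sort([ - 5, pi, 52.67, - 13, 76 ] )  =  [ - 13,  -  5, pi, 52.67 , 76]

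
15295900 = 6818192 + 8477708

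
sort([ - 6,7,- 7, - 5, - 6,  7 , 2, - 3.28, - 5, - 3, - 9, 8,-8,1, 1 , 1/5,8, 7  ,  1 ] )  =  [ - 9 ,-8, - 7, - 6, - 6, - 5, - 5, - 3.28, - 3,1/5,1,1,1,2, 7,7,7,8,8] 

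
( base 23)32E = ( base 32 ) 1JF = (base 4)121233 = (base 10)1647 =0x66F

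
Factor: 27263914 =2^1*13631957^1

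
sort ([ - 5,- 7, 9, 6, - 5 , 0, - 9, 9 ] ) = [ - 9, - 7, - 5, - 5, 0, 6 , 9,9] 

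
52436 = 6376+46060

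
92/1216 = 23/304 = 0.08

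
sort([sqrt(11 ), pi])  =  [ pi,sqrt(11)]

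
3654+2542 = 6196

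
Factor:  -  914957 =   -  17^1*107^1 * 503^1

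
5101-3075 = 2026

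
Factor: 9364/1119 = 2^2*3^( - 1)*373^( - 1)*2341^1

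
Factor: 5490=2^1 * 3^2*5^1 * 61^1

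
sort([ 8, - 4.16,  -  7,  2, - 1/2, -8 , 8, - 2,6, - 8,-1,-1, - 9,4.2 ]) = [ -9, - 8, - 8, - 7,- 4.16,-2, - 1, - 1 , - 1/2,2, 4.2, 6, 8 , 8 ] 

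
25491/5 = 5098+1/5  =  5098.20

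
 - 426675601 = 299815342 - 726490943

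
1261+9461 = 10722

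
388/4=97 = 97.00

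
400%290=110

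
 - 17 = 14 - 31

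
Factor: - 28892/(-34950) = 62/75 =2^1*3^( - 1) * 5^(-2 ) * 31^1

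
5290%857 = 148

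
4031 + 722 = 4753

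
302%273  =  29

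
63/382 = 63/382 = 0.16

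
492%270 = 222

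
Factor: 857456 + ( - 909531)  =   - 5^2*2083^1 = - 52075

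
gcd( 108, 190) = 2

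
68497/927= 68497/927 = 73.89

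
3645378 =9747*374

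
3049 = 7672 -4623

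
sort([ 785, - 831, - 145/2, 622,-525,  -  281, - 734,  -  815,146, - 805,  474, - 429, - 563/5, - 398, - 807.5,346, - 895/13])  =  [ - 831,-815, - 807.5, - 805, - 734,-525, - 429, - 398, - 281, - 563/5, - 145/2 , - 895/13,146,  346,474,  622, 785 ]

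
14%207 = 14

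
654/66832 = 327/33416 = 0.01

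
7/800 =7/800 = 0.01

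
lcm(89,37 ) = 3293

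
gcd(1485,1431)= 27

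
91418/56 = 1632 + 13/28 =1632.46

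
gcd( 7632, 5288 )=8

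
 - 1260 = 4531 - 5791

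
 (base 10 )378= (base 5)3003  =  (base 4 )11322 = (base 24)fi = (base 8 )572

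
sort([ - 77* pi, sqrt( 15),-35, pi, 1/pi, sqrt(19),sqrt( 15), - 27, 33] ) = [- 77*pi, - 35, - 27,1/pi,pi,sqrt( 15 ), sqrt ( 15), sqrt( 19 ), 33]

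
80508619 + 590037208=670545827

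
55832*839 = 46843048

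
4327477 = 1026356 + 3301121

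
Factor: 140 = 2^2*5^1*7^1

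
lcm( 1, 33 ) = 33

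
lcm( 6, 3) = 6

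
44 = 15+29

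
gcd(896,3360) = 224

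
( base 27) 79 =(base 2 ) 11000110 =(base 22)90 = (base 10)198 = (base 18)B0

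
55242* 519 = 28670598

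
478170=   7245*66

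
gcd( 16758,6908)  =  2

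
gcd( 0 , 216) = 216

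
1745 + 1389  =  3134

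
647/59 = 10 + 57/59  =  10.97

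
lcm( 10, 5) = 10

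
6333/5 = 1266+3/5 = 1266.60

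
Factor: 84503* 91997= 7774022491 = 84503^1*91997^1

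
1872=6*312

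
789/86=9 + 15/86 = 9.17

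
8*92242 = 737936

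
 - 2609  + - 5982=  - 8591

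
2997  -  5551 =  - 2554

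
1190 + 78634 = 79824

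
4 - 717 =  -713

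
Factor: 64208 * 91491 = 2^4 *3^1*4013^1*30497^1 = 5874454128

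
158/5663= 158/5663 = 0.03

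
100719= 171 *589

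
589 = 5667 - 5078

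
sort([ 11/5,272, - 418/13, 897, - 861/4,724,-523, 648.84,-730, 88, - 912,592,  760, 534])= [-912,  -  730 , - 523, - 861/4, - 418/13,11/5 , 88,  272,534,  592,648.84,724, 760,897 ] 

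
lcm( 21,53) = 1113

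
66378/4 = 16594 + 1/2 = 16594.50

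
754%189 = 187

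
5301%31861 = 5301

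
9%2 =1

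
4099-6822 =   -  2723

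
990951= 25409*39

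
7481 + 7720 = 15201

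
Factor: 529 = 23^2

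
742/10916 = 371/5458 = 0.07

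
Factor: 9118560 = 2^5*3^1 * 5^1*11^2*157^1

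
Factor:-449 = -449^1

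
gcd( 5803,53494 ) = 7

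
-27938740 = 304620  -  28243360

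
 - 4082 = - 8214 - -4132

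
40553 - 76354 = - 35801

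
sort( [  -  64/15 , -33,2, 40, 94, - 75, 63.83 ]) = [ - 75,-33,  -  64/15,2, 40, 63.83, 94]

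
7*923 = 6461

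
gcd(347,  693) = 1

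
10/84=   5/42 = 0.12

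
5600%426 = 62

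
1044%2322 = 1044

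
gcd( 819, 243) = 9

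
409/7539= 409/7539 = 0.05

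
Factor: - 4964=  -2^2 *17^1 *73^1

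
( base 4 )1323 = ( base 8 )173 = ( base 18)6F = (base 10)123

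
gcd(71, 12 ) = 1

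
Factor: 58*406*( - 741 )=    - 17449068 = - 2^2 * 3^1 * 7^1*13^1* 19^1* 29^2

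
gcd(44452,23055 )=1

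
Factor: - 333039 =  - 3^1*7^1*15859^1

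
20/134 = 10/67= 0.15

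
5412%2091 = 1230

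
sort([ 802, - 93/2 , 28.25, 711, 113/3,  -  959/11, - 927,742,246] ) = [ - 927, - 959/11,-93/2 , 28.25, 113/3  ,  246,711,742, 802]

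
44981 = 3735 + 41246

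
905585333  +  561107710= 1466693043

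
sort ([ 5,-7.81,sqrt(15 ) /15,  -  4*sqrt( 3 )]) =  [  -  7.81,-4*sqrt( 3 ),sqrt(15 ) /15, 5]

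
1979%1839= 140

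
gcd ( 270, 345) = 15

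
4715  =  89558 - 84843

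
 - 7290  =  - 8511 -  - 1221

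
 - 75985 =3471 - 79456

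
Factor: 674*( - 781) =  - 2^1*11^1*71^1 * 337^1 = - 526394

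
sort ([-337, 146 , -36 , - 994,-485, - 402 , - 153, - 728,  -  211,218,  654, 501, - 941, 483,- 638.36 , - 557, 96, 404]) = [  -  994,- 941,-728, - 638.36, - 557, -485,-402, - 337,  -  211, - 153,- 36 , 96, 146,218, 404 , 483, 501,654 ]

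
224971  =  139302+85669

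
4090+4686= 8776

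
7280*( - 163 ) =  - 1186640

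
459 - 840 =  - 381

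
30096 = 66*456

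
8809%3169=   2471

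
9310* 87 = 809970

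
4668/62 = 75 + 9/31 = 75.29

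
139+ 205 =344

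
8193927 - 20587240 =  - 12393313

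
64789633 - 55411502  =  9378131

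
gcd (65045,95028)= 1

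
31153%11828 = 7497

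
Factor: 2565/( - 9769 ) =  -3^3*5^1*19^1*9769^ ( - 1 ) 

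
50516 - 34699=15817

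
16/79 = 16/79=0.20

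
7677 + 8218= 15895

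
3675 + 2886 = 6561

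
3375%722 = 487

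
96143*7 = 673001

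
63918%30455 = 3008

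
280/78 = 3 + 23/39 = 3.59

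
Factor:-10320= - 2^4*3^1*5^1*43^1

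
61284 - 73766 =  - 12482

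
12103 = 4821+7282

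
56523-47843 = 8680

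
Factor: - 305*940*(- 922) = 264337400= 2^3 *5^2*47^1*61^1 *461^1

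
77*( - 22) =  - 1694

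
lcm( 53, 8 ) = 424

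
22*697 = 15334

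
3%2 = 1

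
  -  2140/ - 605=428/121 = 3.54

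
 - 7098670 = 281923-7380593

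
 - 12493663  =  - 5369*2327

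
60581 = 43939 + 16642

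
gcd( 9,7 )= 1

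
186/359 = 186/359 = 0.52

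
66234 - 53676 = 12558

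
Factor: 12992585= 5^1 * 23^1*112979^1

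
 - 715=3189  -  3904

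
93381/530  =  176 + 101/530 =176.19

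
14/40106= 7/20053 = 0.00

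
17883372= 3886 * 4602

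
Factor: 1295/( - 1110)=- 2^(  -  1)*3^( - 1 )*7^1= - 7/6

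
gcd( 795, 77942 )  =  1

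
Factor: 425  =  5^2*17^1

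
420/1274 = 30/91 = 0.33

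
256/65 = 256/65 = 3.94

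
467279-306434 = 160845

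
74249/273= 271 + 38/39 = 271.97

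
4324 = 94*46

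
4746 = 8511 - 3765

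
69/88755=23/29585 = 0.00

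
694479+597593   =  1292072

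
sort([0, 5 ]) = [ 0, 5] 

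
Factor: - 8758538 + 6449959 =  - 7^1 * 13^1*23^1*1103^1  =  -2308579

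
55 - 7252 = -7197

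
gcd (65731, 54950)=1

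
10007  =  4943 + 5064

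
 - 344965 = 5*( - 68993 ) 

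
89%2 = 1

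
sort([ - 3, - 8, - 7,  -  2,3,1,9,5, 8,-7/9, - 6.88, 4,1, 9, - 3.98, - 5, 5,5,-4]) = [ - 8,-7, - 6.88, - 5, - 4,-3.98,-3, - 2, - 7/9,1,1,3,4,5,5,5,8,9, 9]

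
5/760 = 1/152 = 0.01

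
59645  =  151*395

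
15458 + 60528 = 75986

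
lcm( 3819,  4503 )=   301701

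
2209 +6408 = 8617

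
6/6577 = 6/6577 = 0.00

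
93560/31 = 3018 + 2/31 = 3018.06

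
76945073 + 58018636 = 134963709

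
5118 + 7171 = 12289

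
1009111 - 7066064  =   - 6056953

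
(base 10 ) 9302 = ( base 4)2101112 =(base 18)1ACE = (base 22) j4i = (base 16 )2456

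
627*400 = 250800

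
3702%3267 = 435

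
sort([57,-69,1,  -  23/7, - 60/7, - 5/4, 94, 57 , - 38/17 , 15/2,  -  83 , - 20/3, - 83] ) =[ - 83, -83, - 69, - 60/7 ,-20/3, - 23/7,-38/17, - 5/4,1,15/2 , 57 , 57, 94 ]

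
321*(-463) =-148623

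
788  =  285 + 503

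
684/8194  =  342/4097 = 0.08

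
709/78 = 9 + 7/78 = 9.09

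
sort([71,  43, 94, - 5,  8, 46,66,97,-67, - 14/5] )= [  -  67, - 5 , -14/5, 8,43,46,66,71,94, 97] 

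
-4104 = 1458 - 5562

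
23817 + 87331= 111148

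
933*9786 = 9130338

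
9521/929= 9521/929 = 10.25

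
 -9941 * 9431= - 93753571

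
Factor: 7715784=2^3*3^1 * 59^1 * 5449^1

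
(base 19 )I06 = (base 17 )158a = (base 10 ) 6504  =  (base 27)8oo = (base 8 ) 14550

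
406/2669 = 406/2669 = 0.15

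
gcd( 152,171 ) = 19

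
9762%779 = 414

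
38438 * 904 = 34747952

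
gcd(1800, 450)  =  450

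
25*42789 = 1069725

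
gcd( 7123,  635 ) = 1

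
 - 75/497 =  - 1 + 422/497  =  - 0.15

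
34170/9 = 3796 + 2/3 =3796.67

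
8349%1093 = 698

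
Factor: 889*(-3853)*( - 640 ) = 2192202880= 2^7*5^1 * 7^1*127^1*3853^1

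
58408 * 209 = 12207272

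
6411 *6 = 38466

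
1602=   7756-6154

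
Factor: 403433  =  403433^1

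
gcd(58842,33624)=8406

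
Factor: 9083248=2^4 *31^1  *  18313^1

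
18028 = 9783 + 8245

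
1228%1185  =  43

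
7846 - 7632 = 214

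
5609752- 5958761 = -349009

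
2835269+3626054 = 6461323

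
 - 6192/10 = -3096/5 = - 619.20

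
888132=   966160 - 78028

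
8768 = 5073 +3695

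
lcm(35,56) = 280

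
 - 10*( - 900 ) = 9000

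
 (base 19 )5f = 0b1101110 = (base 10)110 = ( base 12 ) 92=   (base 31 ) 3h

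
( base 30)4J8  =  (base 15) 1388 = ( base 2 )1000001010010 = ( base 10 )4178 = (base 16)1052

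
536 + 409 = 945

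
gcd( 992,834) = 2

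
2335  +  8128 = 10463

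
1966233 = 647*3039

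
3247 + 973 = 4220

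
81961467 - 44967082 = 36994385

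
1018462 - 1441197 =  - 422735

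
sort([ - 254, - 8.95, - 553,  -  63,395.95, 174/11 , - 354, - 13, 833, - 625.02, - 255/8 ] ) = [ - 625.02,-553, - 354, - 254, - 63, - 255/8,- 13,  -  8.95,174/11, 395.95, 833 ]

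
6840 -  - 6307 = 13147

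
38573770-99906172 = - 61332402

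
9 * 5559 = 50031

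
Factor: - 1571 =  - 1571^1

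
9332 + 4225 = 13557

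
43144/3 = 14381+1/3  =  14381.33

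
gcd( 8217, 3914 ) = 1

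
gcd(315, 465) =15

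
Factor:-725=  -  5^2*29^1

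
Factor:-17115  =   - 3^1*5^1 * 7^1*163^1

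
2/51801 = 2/51801 = 0.00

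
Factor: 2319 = 3^1*773^1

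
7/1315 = 7/1315= 0.01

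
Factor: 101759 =7^1*14537^1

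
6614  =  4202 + 2412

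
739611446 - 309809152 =429802294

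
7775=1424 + 6351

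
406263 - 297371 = 108892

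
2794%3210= 2794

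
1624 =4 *406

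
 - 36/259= - 1  +  223/259 =-0.14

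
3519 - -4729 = 8248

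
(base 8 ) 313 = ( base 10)203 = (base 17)BG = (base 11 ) 175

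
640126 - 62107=578019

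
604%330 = 274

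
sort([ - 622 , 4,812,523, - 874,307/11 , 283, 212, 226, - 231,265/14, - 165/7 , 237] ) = [-874, - 622, - 231,  -  165/7, 4,  265/14,307/11 , 212, 226,  237, 283,523, 812]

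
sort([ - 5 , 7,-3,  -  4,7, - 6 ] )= [ - 6,-5, - 4,  -  3, 7,7 ] 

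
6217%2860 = 497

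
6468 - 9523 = - 3055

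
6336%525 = 36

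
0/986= 0= 0.00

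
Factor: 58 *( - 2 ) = -2^2 * 29^1 = - 116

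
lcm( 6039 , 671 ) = 6039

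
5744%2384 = 976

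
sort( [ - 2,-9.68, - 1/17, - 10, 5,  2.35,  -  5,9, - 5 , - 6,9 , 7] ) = [ - 10, - 9.68, - 6, - 5, - 5, - 2 , - 1/17, 2.35,5,7,9, 9]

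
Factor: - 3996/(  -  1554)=2^1*3^2*7^(  -  1 ) =18/7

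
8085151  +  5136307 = 13221458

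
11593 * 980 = 11361140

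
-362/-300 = 181/150 = 1.21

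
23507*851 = 20004457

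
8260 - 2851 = 5409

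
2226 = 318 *7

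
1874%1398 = 476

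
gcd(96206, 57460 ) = 2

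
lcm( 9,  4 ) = 36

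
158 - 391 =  - 233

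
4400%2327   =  2073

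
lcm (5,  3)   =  15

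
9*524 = 4716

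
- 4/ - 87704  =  1/21926=0.00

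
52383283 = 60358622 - 7975339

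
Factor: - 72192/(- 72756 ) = 2^7 *3^( - 1)*43^( - 1 ) = 128/129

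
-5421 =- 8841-  -  3420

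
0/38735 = 0 = 0.00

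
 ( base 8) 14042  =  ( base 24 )AHA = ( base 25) 9M3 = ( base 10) 6178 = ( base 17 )1467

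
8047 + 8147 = 16194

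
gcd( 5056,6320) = 1264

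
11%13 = 11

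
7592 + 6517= 14109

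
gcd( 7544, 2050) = 82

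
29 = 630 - 601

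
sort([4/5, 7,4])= [ 4/5, 4,  7]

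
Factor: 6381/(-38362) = - 2^(-1 )*3^2*709^1*19181^( - 1)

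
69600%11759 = 10805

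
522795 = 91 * 5745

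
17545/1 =17545 = 17545.00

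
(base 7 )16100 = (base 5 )121013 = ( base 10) 4508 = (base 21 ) a4e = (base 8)10634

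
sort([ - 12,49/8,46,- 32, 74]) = [-32,  -  12,49/8, 46,74]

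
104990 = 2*52495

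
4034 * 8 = 32272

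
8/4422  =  4/2211 = 0.00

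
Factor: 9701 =89^1*109^1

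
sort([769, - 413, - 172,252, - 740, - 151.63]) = [ - 740, - 413, - 172,  -  151.63, 252, 769 ]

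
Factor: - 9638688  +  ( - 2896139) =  - 12534827 = - 2467^1*5081^1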